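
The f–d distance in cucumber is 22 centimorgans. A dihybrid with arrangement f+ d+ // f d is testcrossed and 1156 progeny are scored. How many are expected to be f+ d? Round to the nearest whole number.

A map distance of 22 centimorgans corresponds to a recombination frequency of 0.220.
The F1 is f+ d+ / f d, so f+ d is a recombinant gamete class with expected frequency r/2 = 0.220/2 = 0.1100.
Expected number = 0.1100 × 1156 = 127.16 ≈ 127.

127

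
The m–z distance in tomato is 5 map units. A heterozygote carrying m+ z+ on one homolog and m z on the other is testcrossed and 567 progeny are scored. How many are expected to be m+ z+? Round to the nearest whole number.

269

A map distance of 5 map units corresponds to a recombination frequency of 0.050.
The F1 is m+ z+ / m z, so m+ z+ is a parental gamete class with expected frequency (1 − r)/2 = 0.950/2 = 0.4750.
Expected number = 0.4750 × 567 = 269.32 ≈ 269.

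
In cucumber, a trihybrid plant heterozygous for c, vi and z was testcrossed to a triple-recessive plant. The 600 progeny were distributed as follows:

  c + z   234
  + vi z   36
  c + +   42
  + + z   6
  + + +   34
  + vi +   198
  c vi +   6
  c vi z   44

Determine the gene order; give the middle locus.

The two most frequent reciprocal classes, c + z and + vi +, are the parental types, so the F1 was c + z / + vi +.
The two rarest classes, + + z and c vi +, are the double crossovers. Comparing them with the parentals, only the c allele has switched, so c is the middle locus and the order is z – c – vi.

c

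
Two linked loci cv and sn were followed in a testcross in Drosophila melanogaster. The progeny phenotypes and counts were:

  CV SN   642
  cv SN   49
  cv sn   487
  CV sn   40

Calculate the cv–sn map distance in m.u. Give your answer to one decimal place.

The two most frequent classes, CV SN (642) and cv sn (487), are the parental types, so the F1 was CV SN / cv sn.
The recombinant classes are CV sn and cv SN: 40 + 49 = 89.
Recombination frequency = 89/1218 = 0.0731 ≈ 7.3%, i.e. 7.3 m.u.

7.3 m.u.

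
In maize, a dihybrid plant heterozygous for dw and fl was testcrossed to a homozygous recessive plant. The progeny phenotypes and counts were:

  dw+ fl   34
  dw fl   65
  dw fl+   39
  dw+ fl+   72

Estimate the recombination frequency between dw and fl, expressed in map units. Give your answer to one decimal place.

34.8 map units

The two most frequent classes, dw+ fl+ (72) and dw fl (65), are the parental types, so the F1 was dw+ fl+ / dw fl.
The recombinant classes are dw+ fl and dw fl+: 34 + 39 = 73.
Recombination frequency = 73/210 = 0.3476 ≈ 34.8%, i.e. 34.8 map units.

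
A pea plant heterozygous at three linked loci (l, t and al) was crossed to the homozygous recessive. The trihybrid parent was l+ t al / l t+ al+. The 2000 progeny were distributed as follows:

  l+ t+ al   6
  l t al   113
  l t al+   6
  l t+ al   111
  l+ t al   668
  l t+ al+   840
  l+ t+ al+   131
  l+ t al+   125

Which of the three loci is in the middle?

t

The two rarest classes, l+ t+ al and l t al+, are the double crossovers. Comparing them with the parentals, only the t allele has switched, so t is the middle locus and the order is al – t – l.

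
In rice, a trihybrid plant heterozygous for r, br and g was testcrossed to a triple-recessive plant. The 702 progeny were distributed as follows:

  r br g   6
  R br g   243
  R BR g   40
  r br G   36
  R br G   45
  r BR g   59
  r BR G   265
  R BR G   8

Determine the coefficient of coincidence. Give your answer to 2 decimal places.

0.93

The two most frequent reciprocal classes, R br g and r BR G, are the parental types, so the F1 was R br g / r BR G.
The two rarest classes, r br g and R BR G, are the double crossovers. Comparing them with the parentals, only the r allele has switched, so r is the middle locus and the order is g – r – br.
g–r: (104 + 14)/702 = 0.1681; r–br: (76 + 14)/702 = 0.1282.
Expected DCO frequency = 0.1681 × 0.1282 ≈ 0.02155; observed = 14/702 ≈ 0.01994.
Coefficient of coincidence = 0.01994/0.02155 ≈ 0.93.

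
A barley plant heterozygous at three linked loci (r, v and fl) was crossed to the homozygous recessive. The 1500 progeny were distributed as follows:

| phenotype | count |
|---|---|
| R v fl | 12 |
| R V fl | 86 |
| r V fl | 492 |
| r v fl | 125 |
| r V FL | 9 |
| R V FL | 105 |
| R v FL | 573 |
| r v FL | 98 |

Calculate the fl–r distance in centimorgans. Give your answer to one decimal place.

13.7 centimorgans

The two most frequent reciprocal classes, R v FL and r V fl, are the parental types, so the F1 was R v FL / r V fl.
The two rarest classes, R v fl and r V FL, are the double crossovers. Comparing them with the parentals, only the fl allele has switched, so fl is the middle locus and the order is r – fl – v.
Crossovers in the r–fl interval produce the single-crossover classes r v FL and R V fl (98 + 86 = 184) plus the double crossovers (21).
RF(r–fl) = (184 + 21) / 1500 = 205/1500 = 0.1367 → 13.7 centimorgans.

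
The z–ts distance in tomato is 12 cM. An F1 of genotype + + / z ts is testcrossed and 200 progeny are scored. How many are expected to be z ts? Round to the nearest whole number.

88

A map distance of 12 cM corresponds to a recombination frequency of 0.120.
The F1 is + + / z ts, so z ts is a parental gamete class with expected frequency (1 − r)/2 = 0.880/2 = 0.4400.
Expected number = 0.4400 × 200 = 88.00 ≈ 88.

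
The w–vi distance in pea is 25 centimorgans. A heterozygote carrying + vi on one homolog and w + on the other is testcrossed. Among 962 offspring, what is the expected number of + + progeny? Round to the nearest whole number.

120

A map distance of 25 centimorgans corresponds to a recombination frequency of 0.250.
The F1 is + vi / w +, so + + is a recombinant gamete class with expected frequency r/2 = 0.250/2 = 0.1250.
Expected number = 0.1250 × 962 = 120.25 ≈ 120.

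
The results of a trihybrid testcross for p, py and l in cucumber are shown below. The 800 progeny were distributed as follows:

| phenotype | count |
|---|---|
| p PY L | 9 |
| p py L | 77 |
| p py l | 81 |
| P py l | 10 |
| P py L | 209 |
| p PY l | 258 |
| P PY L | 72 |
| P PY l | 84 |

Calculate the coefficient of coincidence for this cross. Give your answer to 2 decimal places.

0.49

The two most frequent reciprocal classes, p PY l and P py L, are the parental types, so the F1 was p PY l / P py L.
The two rarest classes, p PY L and P py l, are the double crossovers. Comparing them with the parentals, only the l allele has switched, so l is the middle locus and the order is py – l – p.
py–l: (153 + 19)/800 = 0.2150; l–p: (161 + 19)/800 = 0.2250.
Expected DCO frequency = 0.2150 × 0.2250 ≈ 0.04838; observed = 19/800 ≈ 0.02375.
Coefficient of coincidence = 0.02375/0.04838 ≈ 0.49.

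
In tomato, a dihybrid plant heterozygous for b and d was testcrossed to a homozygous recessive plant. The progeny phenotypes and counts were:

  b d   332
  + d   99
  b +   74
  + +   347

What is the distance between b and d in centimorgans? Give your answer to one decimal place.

The two most frequent classes, + + (347) and b d (332), are the parental types, so the F1 was + + / b d.
The recombinant classes are + d and b +: 99 + 74 = 173.
Recombination frequency = 173/852 = 0.2031 ≈ 20.3%, i.e. 20.3 centimorgans.

20.3 centimorgans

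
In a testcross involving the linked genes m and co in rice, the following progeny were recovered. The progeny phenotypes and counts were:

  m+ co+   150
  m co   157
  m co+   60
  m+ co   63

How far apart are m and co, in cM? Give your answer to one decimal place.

28.6 cM

The two most frequent classes, m+ co+ (150) and m co (157), are the parental types, so the F1 was m+ co+ / m co.
The recombinant classes are m+ co and m co+: 63 + 60 = 123.
Recombination frequency = 123/430 = 0.2860 ≈ 28.6%, i.e. 28.6 cM.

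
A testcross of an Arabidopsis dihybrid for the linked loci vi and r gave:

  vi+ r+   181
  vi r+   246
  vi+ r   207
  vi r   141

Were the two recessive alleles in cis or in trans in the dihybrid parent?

The two most frequent classes are vi+ r (207) and vi r+ (246); these are the parental (non-recombinant) types.
So the F1 carried vi+ r on one chromosome and vi r+ on the other — the recessive alleles are on opposite chromosomes (trans / repulsion).

trans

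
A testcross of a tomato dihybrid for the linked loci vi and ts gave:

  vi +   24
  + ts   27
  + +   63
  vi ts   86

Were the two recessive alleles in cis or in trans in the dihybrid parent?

The two most frequent classes are + + (63) and vi ts (86); these are the parental (non-recombinant) types.
So the F1 carried + + on one chromosome and vi ts on the other — the recessive alleles are on the same chromosome (cis / coupling).

cis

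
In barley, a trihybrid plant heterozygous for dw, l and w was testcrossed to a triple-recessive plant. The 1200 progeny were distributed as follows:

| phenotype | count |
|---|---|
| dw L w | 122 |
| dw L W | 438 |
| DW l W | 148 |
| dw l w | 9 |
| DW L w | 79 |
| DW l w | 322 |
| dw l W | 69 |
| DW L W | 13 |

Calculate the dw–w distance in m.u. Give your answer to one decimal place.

24.3 m.u.

The two most frequent reciprocal classes, DW l w and dw L W, are the parental types, so the F1 was DW l w / dw L W.
The two rarest classes, dw l w and DW L W, are the double crossovers. Comparing them with the parentals, only the dw allele has switched, so dw is the middle locus and the order is w – dw – l.
Crossovers in the w–dw interval produce the single-crossover classes DW l W and dw L w (148 + 122 = 270) plus the double crossovers (22).
RF(w–dw) = (270 + 22) / 1200 = 292/1200 = 0.2433 → 24.3 m.u.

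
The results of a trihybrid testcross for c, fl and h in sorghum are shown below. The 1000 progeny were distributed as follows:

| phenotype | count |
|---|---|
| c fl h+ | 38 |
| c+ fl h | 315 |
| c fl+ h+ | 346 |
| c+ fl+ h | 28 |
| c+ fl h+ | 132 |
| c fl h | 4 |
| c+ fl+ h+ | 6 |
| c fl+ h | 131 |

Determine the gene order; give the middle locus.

The two most frequent reciprocal classes, c+ fl h and c fl+ h+, are the parental types, so the F1 was c+ fl h / c fl+ h+.
The two rarest classes, c fl h and c+ fl+ h+, are the double crossovers. Comparing them with the parentals, only the c allele has switched, so c is the middle locus and the order is h – c – fl.

c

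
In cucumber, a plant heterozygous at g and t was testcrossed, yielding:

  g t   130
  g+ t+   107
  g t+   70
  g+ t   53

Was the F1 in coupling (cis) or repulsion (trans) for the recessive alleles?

cis

The two most frequent classes are g+ t+ (107) and g t (130); these are the parental (non-recombinant) types.
So the F1 carried g+ t+ on one chromosome and g t on the other — the recessive alleles are on the same chromosome (cis / coupling).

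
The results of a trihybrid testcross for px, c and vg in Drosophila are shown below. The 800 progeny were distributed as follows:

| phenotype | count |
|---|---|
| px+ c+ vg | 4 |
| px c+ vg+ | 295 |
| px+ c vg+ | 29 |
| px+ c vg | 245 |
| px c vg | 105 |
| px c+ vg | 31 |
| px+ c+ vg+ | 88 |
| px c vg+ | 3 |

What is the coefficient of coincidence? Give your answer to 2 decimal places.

0.42

The two most frequent reciprocal classes, px c+ vg+ and px+ c vg, are the parental types, so the F1 was px c+ vg+ / px+ c vg.
The two rarest classes, px c vg+ and px+ c+ vg, are the double crossovers. Comparing them with the parentals, only the c allele has switched, so c is the middle locus and the order is vg – c – px.
vg–c: (60 + 7)/800 = 0.0838; c–px: (193 + 7)/800 = 0.2500.
Expected DCO frequency = 0.0838 × 0.2500 ≈ 0.02095; observed = 7/800 ≈ 0.00875.
Coefficient of coincidence = 0.00875/0.02095 ≈ 0.42.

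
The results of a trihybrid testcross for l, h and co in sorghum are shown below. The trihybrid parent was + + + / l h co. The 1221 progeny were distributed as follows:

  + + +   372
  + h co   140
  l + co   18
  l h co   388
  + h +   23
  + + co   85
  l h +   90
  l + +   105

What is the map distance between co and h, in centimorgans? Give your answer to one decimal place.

The two rarest classes, + h + and l + co, are the double crossovers. Comparing them with the parentals, only the h allele has switched, so h is the middle locus and the order is l – h – co.
Crossovers in the h–co interval produce the single-crossover classes + + co and l h + (85 + 90 = 175) plus the double crossovers (41).
RF(h–co) = (175 + 41) / 1221 = 216/1221 = 0.1769 → 17.7 centimorgans.

17.7 centimorgans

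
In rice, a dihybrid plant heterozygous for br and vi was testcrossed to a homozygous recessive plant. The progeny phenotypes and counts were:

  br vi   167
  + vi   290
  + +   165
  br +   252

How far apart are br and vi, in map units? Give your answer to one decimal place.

38.0 map units

The two most frequent classes, + vi (290) and br + (252), are the parental types, so the F1 was + vi / br +.
The recombinant classes are + + and br vi: 165 + 167 = 332.
Recombination frequency = 332/874 = 0.3799 ≈ 38.0%, i.e. 38.0 map units.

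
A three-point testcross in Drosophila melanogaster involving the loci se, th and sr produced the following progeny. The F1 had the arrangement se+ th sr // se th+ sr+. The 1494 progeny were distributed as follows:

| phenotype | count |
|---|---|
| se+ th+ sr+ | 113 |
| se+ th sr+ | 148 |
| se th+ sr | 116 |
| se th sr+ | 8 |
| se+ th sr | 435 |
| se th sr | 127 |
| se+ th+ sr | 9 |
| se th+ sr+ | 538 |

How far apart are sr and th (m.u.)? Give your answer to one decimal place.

18.8 m.u.

The two rarest classes, se+ th+ sr and se th sr+, are the double crossovers. Comparing them with the parentals, only the th allele has switched, so th is the middle locus and the order is se – th – sr.
Crossovers in the th–sr interval produce the single-crossover classes se+ th sr+ and se th+ sr (148 + 116 = 264) plus the double crossovers (17).
RF(th–sr) = (264 + 17) / 1494 = 281/1494 = 0.1881 → 18.8 m.u.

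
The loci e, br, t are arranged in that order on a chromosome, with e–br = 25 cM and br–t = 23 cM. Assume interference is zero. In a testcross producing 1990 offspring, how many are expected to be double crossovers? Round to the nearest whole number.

Map distances give recombination frequencies of 0.250 and 0.230 for the two intervals.
With no interference, expected double-crossover frequency = 0.250 × 0.230 = 0.05750.
Expected number = 0.05750 × 1990 = 114.43 ≈ 114.

114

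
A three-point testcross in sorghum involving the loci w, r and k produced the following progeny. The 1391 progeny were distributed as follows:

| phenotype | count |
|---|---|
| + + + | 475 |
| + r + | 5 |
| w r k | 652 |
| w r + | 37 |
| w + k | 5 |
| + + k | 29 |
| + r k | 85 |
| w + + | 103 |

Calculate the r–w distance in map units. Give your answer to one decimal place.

14.2 map units

The two most frequent reciprocal classes, + + + and w r k, are the parental types, so the F1 was + + + / w r k.
The two rarest classes, + r + and w + k, are the double crossovers. Comparing them with the parentals, only the r allele has switched, so r is the middle locus and the order is w – r – k.
Crossovers in the w–r interval produce the single-crossover classes w + + and + r k (103 + 85 = 188) plus the double crossovers (10).
RF(w–r) = (188 + 10) / 1391 = 198/1391 = 0.1423 → 14.2 map units.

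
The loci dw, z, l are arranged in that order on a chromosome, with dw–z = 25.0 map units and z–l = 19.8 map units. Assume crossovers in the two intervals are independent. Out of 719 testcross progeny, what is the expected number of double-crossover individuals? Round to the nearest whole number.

Map distances give recombination frequencies of 0.250 and 0.198 for the two intervals.
With no interference, expected double-crossover frequency = 0.250 × 0.198 = 0.04950.
Expected number = 0.04950 × 719 = 35.59 ≈ 36.

36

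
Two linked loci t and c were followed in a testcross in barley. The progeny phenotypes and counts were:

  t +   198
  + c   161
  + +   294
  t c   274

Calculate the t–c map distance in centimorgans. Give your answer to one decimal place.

38.7 centimorgans

The two most frequent classes, + + (294) and t c (274), are the parental types, so the F1 was + + / t c.
The recombinant classes are + c and t +: 161 + 198 = 359.
Recombination frequency = 359/927 = 0.3873 ≈ 38.7%, i.e. 38.7 centimorgans.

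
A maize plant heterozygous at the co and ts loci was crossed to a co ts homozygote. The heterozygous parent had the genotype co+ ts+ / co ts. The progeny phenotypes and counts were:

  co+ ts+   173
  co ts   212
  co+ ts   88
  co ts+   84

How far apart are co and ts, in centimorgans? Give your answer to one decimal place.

30.9 centimorgans

The recombinant classes are co+ ts and co ts+: 88 + 84 = 172.
Recombination frequency = 172/557 = 0.3088 ≈ 30.9%, i.e. 30.9 centimorgans.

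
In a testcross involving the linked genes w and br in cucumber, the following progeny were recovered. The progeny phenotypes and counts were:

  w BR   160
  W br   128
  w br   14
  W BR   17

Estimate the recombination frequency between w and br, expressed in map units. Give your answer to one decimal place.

9.7 map units

The two most frequent classes, W br (128) and w BR (160), are the parental types, so the F1 was W br / w BR.
The recombinant classes are W BR and w br: 17 + 14 = 31.
Recombination frequency = 31/319 = 0.0972 ≈ 9.7%, i.e. 9.7 map units.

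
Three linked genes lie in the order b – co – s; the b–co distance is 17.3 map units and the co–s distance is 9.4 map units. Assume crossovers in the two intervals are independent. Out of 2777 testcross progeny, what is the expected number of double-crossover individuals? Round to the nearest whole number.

45

Map distances give recombination frequencies of 0.173 and 0.094 for the two intervals.
With no interference, expected double-crossover frequency = 0.173 × 0.094 = 0.01626.
Expected number = 0.01626 × 2777 = 45.16 ≈ 45.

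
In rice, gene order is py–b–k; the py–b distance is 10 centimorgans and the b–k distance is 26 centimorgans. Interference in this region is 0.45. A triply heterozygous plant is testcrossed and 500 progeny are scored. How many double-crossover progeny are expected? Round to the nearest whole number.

Map distances give recombination frequencies of 0.100 and 0.260 for the two intervals.
With interference 0.45 (so coincidence = 0.55), expected double-crossover frequency = 0.100 × 0.260 × 0.55 = 0.01430.
Expected number = 0.01430 × 500 = 7.15 ≈ 7.

7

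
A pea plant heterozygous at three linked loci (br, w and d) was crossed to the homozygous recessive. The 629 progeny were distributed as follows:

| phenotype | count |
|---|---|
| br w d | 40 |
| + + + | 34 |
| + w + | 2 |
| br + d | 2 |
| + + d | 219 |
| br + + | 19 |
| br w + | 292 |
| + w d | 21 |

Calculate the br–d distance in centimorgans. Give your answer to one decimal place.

12.4 centimorgans

The two most frequent reciprocal classes, + + d and br w +, are the parental types, so the F1 was + + d / br w +.
The two rarest classes, br + d and + w +, are the double crossovers. Comparing them with the parentals, only the br allele has switched, so br is the middle locus and the order is d – br – w.
Crossovers in the d–br interval produce the single-crossover classes + + + and br w d (34 + 40 = 74) plus the double crossovers (4).
RF(d–br) = (74 + 4) / 629 = 78/629 = 0.1240 → 12.4 centimorgans.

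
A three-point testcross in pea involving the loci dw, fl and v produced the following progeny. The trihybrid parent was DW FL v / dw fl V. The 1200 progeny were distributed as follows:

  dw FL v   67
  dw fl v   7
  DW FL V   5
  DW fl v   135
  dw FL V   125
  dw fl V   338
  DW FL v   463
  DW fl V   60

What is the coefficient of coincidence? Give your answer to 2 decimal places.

0.38

The two rarest classes, DW FL V and dw fl v, are the double crossovers. Comparing them with the parentals, only the v allele has switched, so v is the middle locus and the order is dw – v – fl.
dw–v: (127 + 12)/1200 = 0.1158; v–fl: (260 + 12)/1200 = 0.2267.
Expected DCO frequency = 0.1158 × 0.2267 ≈ 0.02625; observed = 12/1200 ≈ 0.01000.
Coefficient of coincidence = 0.01000/0.02625 ≈ 0.38.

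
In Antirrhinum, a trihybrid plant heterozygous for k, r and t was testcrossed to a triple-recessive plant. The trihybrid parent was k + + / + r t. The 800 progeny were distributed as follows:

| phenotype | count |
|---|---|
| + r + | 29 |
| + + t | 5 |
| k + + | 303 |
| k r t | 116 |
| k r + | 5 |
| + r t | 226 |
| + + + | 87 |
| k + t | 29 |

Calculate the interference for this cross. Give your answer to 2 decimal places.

0.45

The two rarest classes, k r + and + + t, are the double crossovers. Comparing them with the parentals, only the r allele has switched, so r is the middle locus and the order is k – r – t.
k–r: (203 + 10)/800 = 0.2662; r–t: (58 + 10)/800 = 0.0850.
Expected DCO frequency = 0.2662 × 0.0850 ≈ 0.02263; observed = 10/800 ≈ 0.01250.
Coefficient of coincidence = 0.01250/0.02263 ≈ 0.55; interference = 1 − 0.55 = 0.45.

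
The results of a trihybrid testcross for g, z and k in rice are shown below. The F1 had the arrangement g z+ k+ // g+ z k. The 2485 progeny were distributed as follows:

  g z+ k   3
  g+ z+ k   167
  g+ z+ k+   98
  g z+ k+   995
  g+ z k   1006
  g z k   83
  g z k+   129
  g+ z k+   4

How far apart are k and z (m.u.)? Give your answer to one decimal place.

12.2 m.u.

The two rarest classes, g z+ k and g+ z k+, are the double crossovers. Comparing them with the parentals, only the k allele has switched, so k is the middle locus and the order is g – k – z.
Crossovers in the k–z interval produce the single-crossover classes g z k+ and g+ z+ k (129 + 167 = 296) plus the double crossovers (7).
RF(k–z) = (296 + 7) / 2485 = 303/2485 = 0.1219 → 12.2 m.u.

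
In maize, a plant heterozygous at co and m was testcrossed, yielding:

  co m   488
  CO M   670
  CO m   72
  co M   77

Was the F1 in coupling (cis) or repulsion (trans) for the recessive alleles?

The two most frequent classes are CO M (670) and co m (488); these are the parental (non-recombinant) types.
So the F1 carried CO M on one chromosome and co m on the other — the recessive alleles are on the same chromosome (cis / coupling).

cis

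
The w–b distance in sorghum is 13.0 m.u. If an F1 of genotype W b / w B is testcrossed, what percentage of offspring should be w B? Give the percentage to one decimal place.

43.5%

A map distance of 13.0 m.u. corresponds to a recombination frequency of 0.130.
The F1 is W b / w B, so w B is a parental gamete class with expected frequency (1 − r)/2 = 0.870/2 = 0.4350.
That is 0.4350 = 43.5% of the progeny.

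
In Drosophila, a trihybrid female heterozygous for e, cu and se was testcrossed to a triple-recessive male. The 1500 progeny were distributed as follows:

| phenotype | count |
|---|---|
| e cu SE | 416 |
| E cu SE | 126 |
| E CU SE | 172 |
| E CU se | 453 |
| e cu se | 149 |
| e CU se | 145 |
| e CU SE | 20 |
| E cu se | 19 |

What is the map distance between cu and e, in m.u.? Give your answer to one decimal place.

The two most frequent reciprocal classes, E CU se and e cu SE, are the parental types, so the F1 was E CU se / e cu SE.
The two rarest classes, E cu se and e CU SE, are the double crossovers. Comparing them with the parentals, only the cu allele has switched, so cu is the middle locus and the order is e – cu – se.
Crossovers in the e–cu interval produce the single-crossover classes e CU se and E cu SE (145 + 126 = 271) plus the double crossovers (39).
RF(e–cu) = (271 + 39) / 1500 = 310/1500 = 0.2067 → 20.7 m.u.

20.7 m.u.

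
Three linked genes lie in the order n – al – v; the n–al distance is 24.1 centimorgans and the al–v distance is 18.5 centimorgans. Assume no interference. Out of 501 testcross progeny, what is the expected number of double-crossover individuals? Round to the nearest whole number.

Map distances give recombination frequencies of 0.241 and 0.185 for the two intervals.
With no interference, expected double-crossover frequency = 0.241 × 0.185 = 0.04459.
Expected number = 0.04459 × 501 = 22.34 ≈ 22.

22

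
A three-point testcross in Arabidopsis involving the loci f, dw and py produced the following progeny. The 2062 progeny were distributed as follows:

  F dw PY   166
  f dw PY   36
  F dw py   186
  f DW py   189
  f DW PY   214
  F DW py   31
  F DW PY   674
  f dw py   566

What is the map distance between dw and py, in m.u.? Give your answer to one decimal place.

The two most frequent reciprocal classes, f dw py and F DW PY, are the parental types, so the F1 was f dw py / F DW PY.
The two rarest classes, f dw PY and F DW py, are the double crossovers. Comparing them with the parentals, only the py allele has switched, so py is the middle locus and the order is f – py – dw.
Crossovers in the py–dw interval produce the single-crossover classes f DW py and F dw PY (189 + 166 = 355) plus the double crossovers (67).
RF(py–dw) = (355 + 67) / 2062 = 422/2062 = 0.2047 → 20.5 m.u.

20.5 m.u.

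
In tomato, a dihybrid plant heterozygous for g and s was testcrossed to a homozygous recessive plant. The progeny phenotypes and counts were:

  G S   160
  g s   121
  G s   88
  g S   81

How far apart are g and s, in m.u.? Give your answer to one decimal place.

The two most frequent classes, G S (160) and g s (121), are the parental types, so the F1 was G S / g s.
The recombinant classes are G s and g S: 88 + 81 = 169.
Recombination frequency = 169/450 = 0.3756 ≈ 37.6%, i.e. 37.6 m.u.

37.6 m.u.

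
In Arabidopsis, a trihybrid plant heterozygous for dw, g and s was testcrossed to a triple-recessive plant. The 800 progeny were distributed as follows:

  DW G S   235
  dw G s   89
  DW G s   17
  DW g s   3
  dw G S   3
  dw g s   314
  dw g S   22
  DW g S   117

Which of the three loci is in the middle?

The two most frequent reciprocal classes, dw g s and DW G S, are the parental types, so the F1 was dw g s / DW G S.
The two rarest classes, DW g s and dw G S, are the double crossovers. Comparing them with the parentals, only the dw allele has switched, so dw is the middle locus and the order is s – dw – g.

dw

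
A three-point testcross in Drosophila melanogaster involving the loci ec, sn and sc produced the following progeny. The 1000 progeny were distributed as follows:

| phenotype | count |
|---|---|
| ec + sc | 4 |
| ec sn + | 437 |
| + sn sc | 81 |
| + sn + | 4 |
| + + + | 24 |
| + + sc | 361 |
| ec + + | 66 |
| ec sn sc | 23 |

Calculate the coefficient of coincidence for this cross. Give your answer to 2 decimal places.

0.94

The two most frequent reciprocal classes, ec sn + and + + sc, are the parental types, so the F1 was ec sn + / + + sc.
The two rarest classes, + sn + and ec + sc, are the double crossovers. Comparing them with the parentals, only the ec allele has switched, so ec is the middle locus and the order is sc – ec – sn.
sc–ec: (47 + 8)/1000 = 0.0550; ec–sn: (147 + 8)/1000 = 0.1550.
Expected DCO frequency = 0.0550 × 0.1550 ≈ 0.00852; observed = 8/1000 ≈ 0.00800.
Coefficient of coincidence = 0.00800/0.00852 ≈ 0.94.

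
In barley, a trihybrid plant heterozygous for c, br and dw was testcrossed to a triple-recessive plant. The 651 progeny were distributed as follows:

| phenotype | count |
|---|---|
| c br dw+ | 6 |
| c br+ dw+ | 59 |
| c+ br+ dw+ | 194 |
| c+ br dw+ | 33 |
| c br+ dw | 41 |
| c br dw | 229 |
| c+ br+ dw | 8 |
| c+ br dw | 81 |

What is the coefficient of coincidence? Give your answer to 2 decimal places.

0.67

The two most frequent reciprocal classes, c br dw and c+ br+ dw+, are the parental types, so the F1 was c br dw / c+ br+ dw+.
The two rarest classes, c br dw+ and c+ br+ dw, are the double crossovers. Comparing them with the parentals, only the dw allele has switched, so dw is the middle locus and the order is br – dw – c.
br–dw: (74 + 14)/651 = 0.1352; dw–c: (140 + 14)/651 = 0.2366.
Expected DCO frequency = 0.1352 × 0.2366 ≈ 0.03199; observed = 14/651 ≈ 0.02151.
Coefficient of coincidence = 0.02151/0.03199 ≈ 0.67.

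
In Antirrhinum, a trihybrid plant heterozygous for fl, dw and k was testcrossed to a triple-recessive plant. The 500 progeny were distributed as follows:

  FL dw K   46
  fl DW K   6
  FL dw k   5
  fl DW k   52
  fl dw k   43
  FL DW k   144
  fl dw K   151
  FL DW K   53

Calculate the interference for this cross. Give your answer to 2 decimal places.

The two most frequent reciprocal classes, FL DW k and fl dw K, are the parental types, so the F1 was FL DW k / fl dw K.
The two rarest classes, FL dw k and fl DW K, are the double crossovers. Comparing them with the parentals, only the dw allele has switched, so dw is the middle locus and the order is fl – dw – k.
fl–dw: (98 + 11)/500 = 0.2180; dw–k: (96 + 11)/500 = 0.2140.
Expected DCO frequency = 0.2180 × 0.2140 ≈ 0.04665; observed = 11/500 ≈ 0.02200.
Coefficient of coincidence = 0.02200/0.04665 ≈ 0.47; interference = 1 − 0.47 = 0.53.

0.53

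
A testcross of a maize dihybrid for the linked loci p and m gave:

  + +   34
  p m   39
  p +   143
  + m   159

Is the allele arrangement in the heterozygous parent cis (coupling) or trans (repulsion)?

The two most frequent classes are + m (159) and p + (143); these are the parental (non-recombinant) types.
So the F1 carried + m on one chromosome and p + on the other — the recessive alleles are on opposite chromosomes (trans / repulsion).

trans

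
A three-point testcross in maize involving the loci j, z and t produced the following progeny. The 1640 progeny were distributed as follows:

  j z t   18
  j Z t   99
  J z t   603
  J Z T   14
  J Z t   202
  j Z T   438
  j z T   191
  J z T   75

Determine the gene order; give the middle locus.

The two most frequent reciprocal classes, j Z T and J z t, are the parental types, so the F1 was j Z T / J z t.
The two rarest classes, J Z T and j z t, are the double crossovers. Comparing them with the parentals, only the j allele has switched, so j is the middle locus and the order is t – j – z.

j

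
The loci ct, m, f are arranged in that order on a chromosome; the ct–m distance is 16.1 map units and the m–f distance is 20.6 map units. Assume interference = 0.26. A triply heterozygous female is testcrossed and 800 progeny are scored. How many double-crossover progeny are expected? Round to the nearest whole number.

20

Map distances give recombination frequencies of 0.161 and 0.206 for the two intervals.
With interference 0.26 (so coincidence = 0.74), expected double-crossover frequency = 0.161 × 0.206 × 0.74 = 0.02454.
Expected number = 0.02454 × 800 = 19.63 ≈ 20.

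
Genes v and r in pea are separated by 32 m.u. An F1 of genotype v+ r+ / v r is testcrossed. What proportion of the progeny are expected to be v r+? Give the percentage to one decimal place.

A map distance of 32 m.u. corresponds to a recombination frequency of 0.320.
The F1 is v+ r+ / v r, so v r+ is a recombinant gamete class with expected frequency r/2 = 0.320/2 = 0.1600.
That is 0.1600 = 16.0% of the progeny.

16.0%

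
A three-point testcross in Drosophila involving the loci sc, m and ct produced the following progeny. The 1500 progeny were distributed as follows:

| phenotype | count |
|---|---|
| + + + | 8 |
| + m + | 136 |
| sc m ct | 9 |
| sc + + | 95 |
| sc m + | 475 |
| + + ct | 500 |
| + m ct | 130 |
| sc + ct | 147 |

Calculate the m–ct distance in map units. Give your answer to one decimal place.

16.1 map units

The two most frequent reciprocal classes, + + ct and sc m +, are the parental types, so the F1 was + + ct / sc m +.
The two rarest classes, + + + and sc m ct, are the double crossovers. Comparing them with the parentals, only the ct allele has switched, so ct is the middle locus and the order is m – ct – sc.
Crossovers in the m–ct interval produce the single-crossover classes + m ct and sc + + (130 + 95 = 225) plus the double crossovers (17).
RF(m–ct) = (225 + 17) / 1500 = 242/1500 = 0.1613 → 16.1 map units.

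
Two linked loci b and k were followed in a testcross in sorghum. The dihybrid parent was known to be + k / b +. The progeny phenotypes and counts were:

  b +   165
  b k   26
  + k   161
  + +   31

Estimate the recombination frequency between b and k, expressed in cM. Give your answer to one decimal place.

14.9 cM

The recombinant classes are + + and b k: 31 + 26 = 57.
Recombination frequency = 57/383 = 0.1488 ≈ 14.9%, i.e. 14.9 cM.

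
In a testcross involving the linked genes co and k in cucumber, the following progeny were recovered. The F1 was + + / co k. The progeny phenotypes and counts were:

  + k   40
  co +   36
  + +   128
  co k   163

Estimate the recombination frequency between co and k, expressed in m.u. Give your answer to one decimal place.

20.7 m.u.

The recombinant classes are + k and co +: 40 + 36 = 76.
Recombination frequency = 76/367 = 0.2071 ≈ 20.7%, i.e. 20.7 m.u.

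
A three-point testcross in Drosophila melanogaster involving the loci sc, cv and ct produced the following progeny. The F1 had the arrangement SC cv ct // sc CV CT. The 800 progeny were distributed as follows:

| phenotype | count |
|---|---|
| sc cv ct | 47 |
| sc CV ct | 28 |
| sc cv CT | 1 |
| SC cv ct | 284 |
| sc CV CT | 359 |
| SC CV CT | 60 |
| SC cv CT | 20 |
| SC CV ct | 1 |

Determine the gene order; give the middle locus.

The two rarest classes, SC CV ct and sc cv CT, are the double crossovers. Comparing them with the parentals, only the cv allele has switched, so cv is the middle locus and the order is ct – cv – sc.

cv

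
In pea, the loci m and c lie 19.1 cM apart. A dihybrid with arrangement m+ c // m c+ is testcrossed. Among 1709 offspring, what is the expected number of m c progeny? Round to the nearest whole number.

A map distance of 19.1 cM corresponds to a recombination frequency of 0.191.
The F1 is m+ c / m c+, so m c is a recombinant gamete class with expected frequency r/2 = 0.191/2 = 0.0955.
Expected number = 0.0955 × 1709 = 163.21 ≈ 163.

163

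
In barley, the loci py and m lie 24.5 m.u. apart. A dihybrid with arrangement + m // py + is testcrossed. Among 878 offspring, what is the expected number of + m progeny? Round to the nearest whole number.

331

A map distance of 24.5 m.u. corresponds to a recombination frequency of 0.245.
The F1 is + m / py +, so + m is a parental gamete class with expected frequency (1 − r)/2 = 0.755/2 = 0.3775.
Expected number = 0.3775 × 878 = 331.44 ≈ 331.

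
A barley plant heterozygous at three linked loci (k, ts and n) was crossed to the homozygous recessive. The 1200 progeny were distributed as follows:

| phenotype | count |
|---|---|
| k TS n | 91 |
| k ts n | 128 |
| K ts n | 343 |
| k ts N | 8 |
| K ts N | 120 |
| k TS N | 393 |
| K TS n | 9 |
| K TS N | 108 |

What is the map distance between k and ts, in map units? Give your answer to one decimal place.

The two most frequent reciprocal classes, K ts n and k TS N, are the parental types, so the F1 was K ts n / k TS N.
The two rarest classes, K TS n and k ts N, are the double crossovers. Comparing them with the parentals, only the ts allele has switched, so ts is the middle locus and the order is n – ts – k.
Crossovers in the ts–k interval produce the single-crossover classes k ts n and K TS N (128 + 108 = 236) plus the double crossovers (17).
RF(ts–k) = (236 + 17) / 1200 = 253/1200 = 0.2108 → 21.1 map units.

21.1 map units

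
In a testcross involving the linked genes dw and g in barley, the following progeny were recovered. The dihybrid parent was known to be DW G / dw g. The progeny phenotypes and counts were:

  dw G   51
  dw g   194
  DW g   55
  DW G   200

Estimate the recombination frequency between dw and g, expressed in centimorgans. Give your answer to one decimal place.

The recombinant classes are DW g and dw G: 55 + 51 = 106.
Recombination frequency = 106/500 = 0.2120 ≈ 21.2%, i.e. 21.2 centimorgans.

21.2 centimorgans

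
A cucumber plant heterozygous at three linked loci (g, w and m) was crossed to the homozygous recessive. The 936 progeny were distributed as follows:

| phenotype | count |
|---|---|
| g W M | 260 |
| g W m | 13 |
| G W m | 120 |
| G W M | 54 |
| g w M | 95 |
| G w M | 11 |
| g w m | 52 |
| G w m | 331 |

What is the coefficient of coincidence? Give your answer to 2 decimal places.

0.72

The two most frequent reciprocal classes, G w m and g W M, are the parental types, so the F1 was G w m / g W M.
The two rarest classes, G w M and g W m, are the double crossovers. Comparing them with the parentals, only the m allele has switched, so m is the middle locus and the order is w – m – g.
w–m: (215 + 24)/936 = 0.2553; m–g: (106 + 24)/936 = 0.1389.
Expected DCO frequency = 0.2553 × 0.1389 ≈ 0.03546; observed = 24/936 ≈ 0.02564.
Coefficient of coincidence = 0.02564/0.03546 ≈ 0.72.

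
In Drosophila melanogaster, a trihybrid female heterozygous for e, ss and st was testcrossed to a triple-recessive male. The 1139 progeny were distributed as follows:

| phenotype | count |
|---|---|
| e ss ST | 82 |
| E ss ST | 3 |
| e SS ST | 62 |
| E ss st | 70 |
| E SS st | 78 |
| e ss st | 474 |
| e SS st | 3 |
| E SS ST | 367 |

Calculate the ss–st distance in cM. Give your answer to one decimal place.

14.6 cM

The two most frequent reciprocal classes, e ss st and E SS ST, are the parental types, so the F1 was e ss st / E SS ST.
The two rarest classes, e SS st and E ss ST, are the double crossovers. Comparing them with the parentals, only the ss allele has switched, so ss is the middle locus and the order is e – ss – st.
Crossovers in the ss–st interval produce the single-crossover classes e ss ST and E SS st (82 + 78 = 160) plus the double crossovers (6).
RF(ss–st) = (160 + 6) / 1139 = 166/1139 = 0.1457 → 14.6 cM.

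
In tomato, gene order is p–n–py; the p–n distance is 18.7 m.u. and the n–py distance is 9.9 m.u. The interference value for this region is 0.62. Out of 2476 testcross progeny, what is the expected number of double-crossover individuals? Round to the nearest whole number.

Map distances give recombination frequencies of 0.187 and 0.099 for the two intervals.
With interference 0.62 (so coincidence = 0.38), expected double-crossover frequency = 0.187 × 0.099 × 0.38 = 0.00703.
Expected number = 0.00703 × 2476 = 17.42 ≈ 17.

17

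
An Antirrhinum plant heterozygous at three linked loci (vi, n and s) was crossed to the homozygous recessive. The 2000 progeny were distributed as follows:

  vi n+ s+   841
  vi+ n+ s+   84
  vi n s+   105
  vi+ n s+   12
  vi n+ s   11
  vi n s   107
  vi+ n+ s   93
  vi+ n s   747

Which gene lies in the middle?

The two most frequent reciprocal classes, vi n+ s+ and vi+ n s, are the parental types, so the F1 was vi n+ s+ / vi+ n s.
The two rarest classes, vi n+ s and vi+ n s+, are the double crossovers. Comparing them with the parentals, only the s allele has switched, so s is the middle locus and the order is vi – s – n.

s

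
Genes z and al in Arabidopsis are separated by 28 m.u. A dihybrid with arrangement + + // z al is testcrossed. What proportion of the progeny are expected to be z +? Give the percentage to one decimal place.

A map distance of 28 m.u. corresponds to a recombination frequency of 0.280.
The F1 is + + / z al, so z + is a recombinant gamete class with expected frequency r/2 = 0.280/2 = 0.1400.
That is 0.1400 = 14.0% of the progeny.

14.0%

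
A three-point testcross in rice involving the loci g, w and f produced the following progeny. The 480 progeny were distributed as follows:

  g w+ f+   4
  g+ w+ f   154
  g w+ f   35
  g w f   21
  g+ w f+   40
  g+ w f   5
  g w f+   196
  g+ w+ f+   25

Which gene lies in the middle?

The two most frequent reciprocal classes, g+ w+ f and g w f+, are the parental types, so the F1 was g+ w+ f / g w f+.
The two rarest classes, g+ w f and g w+ f+, are the double crossovers. Comparing them with the parentals, only the w allele has switched, so w is the middle locus and the order is f – w – g.

w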